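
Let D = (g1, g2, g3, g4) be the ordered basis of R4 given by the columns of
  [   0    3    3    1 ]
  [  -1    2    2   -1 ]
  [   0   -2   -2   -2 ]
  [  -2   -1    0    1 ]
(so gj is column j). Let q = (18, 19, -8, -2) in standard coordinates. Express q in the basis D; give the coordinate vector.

Write q = c_1 g1 + ... + c_4 g4 and solve for the c_i.
Row-reducing the augmented matrix [M | q] gives c = (-2, 3, 4, -3).
Check: -2g1 + 3g2 + 4g3 - 3g4 = (18, 19, -8, -2).

(-2, 3, 4, -3)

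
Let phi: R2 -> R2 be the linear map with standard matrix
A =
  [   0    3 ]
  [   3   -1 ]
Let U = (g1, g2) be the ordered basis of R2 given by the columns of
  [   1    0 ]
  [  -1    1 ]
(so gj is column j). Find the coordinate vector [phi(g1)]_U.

Compute phi(g1) = A g1 = <-3, 4> in standard coordinates.
Then write this in U-coordinates: solve for y in y_1 g1 + y_2 g2 = <-3, 4>.
This gives y = <-3, 1>, which is column 1 of [phi]_U.

<-3, 1>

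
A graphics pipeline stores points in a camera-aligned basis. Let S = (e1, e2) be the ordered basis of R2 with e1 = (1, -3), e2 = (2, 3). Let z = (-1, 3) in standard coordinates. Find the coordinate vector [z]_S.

[z]_S is the unique c with M c = z, where M has columns e1, e2.
System: c_1 + 2c_2 = -1, -3c_1 + 3c_2 = 3; solving gives c_1 = -1, c_2 = 0.
Check: -e1 + 0·e2 = (-1, 3).

(-1, 0)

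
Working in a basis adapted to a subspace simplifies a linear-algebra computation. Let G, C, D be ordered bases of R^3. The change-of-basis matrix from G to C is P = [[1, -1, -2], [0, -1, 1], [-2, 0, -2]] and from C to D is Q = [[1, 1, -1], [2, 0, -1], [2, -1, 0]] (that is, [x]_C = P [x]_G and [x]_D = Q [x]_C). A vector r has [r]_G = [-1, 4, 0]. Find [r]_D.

[-11, -12, -6]

Apply P to get C-coordinates [-5, -4, 2], then Q to get D-coordinates.
The result is [r]_D = [-11, -12, -6].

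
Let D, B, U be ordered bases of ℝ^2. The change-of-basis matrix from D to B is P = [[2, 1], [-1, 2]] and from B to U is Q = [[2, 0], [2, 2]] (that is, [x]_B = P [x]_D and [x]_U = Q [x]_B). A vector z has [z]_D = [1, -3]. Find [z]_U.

[-2, -16]

Composing the changes, [z]_U = Q P [z]_D.
Q P = [[4, 2], [2, 6]]; applying this to [1, -3] gives [-2, -16].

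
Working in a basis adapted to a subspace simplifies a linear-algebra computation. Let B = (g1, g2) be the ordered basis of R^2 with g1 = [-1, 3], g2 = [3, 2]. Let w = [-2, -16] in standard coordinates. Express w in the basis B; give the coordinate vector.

We seek scalars with c_1 g1 + c_2 g2 = w; equivalently solve M c = w where the columns of M are g1, g2.
System: -c_1 + 3c_2 = -2, 3c_1 + 2c_2 = -16; solving gives c_1 = -4, c_2 = -2.
Check: -4g1 - 2g2 = [-2, -16].

[-4, -2]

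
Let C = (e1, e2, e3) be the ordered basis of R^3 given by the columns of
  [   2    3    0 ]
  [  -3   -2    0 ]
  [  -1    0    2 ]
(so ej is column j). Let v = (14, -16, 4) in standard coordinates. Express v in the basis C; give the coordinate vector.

(4, 2, 4)

[v]_C is the unique c with M c = v, where M has columns e1, ..., e3.
Solving this 3x3 system gives c = (4, 2, 4).
Check: 4e1 + 2e2 + 4e3 = (14, -16, 4).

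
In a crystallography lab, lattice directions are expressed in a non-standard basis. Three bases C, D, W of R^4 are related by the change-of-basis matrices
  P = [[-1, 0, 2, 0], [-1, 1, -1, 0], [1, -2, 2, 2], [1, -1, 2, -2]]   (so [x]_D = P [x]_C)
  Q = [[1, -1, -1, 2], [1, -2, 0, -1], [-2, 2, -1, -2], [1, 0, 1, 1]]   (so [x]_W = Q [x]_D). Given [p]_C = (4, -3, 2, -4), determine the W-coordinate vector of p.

Apply P to get D-coordinates (0, -9, 6, 19), then Q to get W-coordinates.
The result is [p]_W = (41, -1, -62, 25).

(41, -1, -62, 25)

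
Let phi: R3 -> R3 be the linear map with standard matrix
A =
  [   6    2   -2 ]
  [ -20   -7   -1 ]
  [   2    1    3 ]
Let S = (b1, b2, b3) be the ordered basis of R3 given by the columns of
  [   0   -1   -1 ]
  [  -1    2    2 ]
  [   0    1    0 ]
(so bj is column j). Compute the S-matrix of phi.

[[-3, 3, -2], [-1, 3, 0], [3, 1, 2]]

With P the matrix whose columns are b1, ..., b3, [phi]_S = P^(-1) A P.
Column by column: phi(b1) = A b1 = (-2, 7, -1); its S-coordinates (-3, -1, 3) give column 1.
Continuing for each basis vector yields [phi]_S = [[-3, 3, -2], [-1, 3, 0], [3, 1, 2]].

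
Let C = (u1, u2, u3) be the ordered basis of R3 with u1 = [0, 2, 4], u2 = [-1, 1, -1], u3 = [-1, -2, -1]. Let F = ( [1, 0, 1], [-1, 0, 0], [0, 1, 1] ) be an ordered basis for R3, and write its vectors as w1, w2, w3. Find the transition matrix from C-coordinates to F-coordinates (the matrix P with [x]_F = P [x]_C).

Let M have columns uj and N have columns wj. Then for every x, N [x]_F = x = M [x]_C, so P = N^(-1) M.
Since det N = -1, N^(-1) has integer entries; multiplying gives P = [[2, -2, 1], [2, -1, 2], [2, 1, -2]].

[[2, -2, 1], [2, -1, 2], [2, 1, -2]]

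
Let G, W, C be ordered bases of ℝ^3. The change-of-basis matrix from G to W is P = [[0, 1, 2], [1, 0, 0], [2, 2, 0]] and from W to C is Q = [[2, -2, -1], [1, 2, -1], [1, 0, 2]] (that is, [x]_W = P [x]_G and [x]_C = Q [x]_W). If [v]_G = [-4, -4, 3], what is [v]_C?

Apply P to get W-coordinates [2, -4, -16], then Q to get C-coordinates.
The result is [v]_C = [28, 10, -30].

[28, 10, -30]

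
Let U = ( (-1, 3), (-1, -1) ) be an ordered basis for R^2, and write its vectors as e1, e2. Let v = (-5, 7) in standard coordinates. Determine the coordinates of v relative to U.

(3, 2)

Write v = c_1 e1 + c_2 e2 and solve for the c_i.
System: -c_1 - c_2 = -5, 3c_1 - c_2 = 7; solving gives c_1 = 3, c_2 = 2.
Check: 3e1 + 2e2 = (-5, 7).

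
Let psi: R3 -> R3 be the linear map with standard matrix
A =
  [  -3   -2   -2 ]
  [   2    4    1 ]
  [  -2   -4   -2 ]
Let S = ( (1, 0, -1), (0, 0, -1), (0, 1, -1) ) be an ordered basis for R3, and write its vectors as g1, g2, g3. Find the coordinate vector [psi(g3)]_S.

Column 3 of [psi]_S is the S-coordinate vector of psi(g3).
In standard coordinates psi(g3) = A g3 = (0, 3, -2).
Converting to S: (0, 3, -2) = 0·g1 - g2 + 3g3, so the coordinate vector is (0, -1, 3).

(0, -1, 3)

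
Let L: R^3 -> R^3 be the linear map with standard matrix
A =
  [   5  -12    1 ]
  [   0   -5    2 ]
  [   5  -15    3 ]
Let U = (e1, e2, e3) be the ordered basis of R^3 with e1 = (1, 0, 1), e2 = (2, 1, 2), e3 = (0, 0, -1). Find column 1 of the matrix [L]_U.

(2, 2, -2)

Column 1 of [L]_U is the U-coordinate vector of L(e1).
In standard coordinates L(e1) = A e1 = (6, 2, 8).
Converting to U: (6, 2, 8) = 2e1 + 2e2 - 2e3, so the coordinate vector is (2, 2, -2).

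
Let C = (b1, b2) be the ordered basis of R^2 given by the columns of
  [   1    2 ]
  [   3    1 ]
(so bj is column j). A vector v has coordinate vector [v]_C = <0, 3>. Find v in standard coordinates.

<6, 3>

The coordinates say v = 0·b1 + 3b2; adding the scaled basis vectors gives <6, 3>.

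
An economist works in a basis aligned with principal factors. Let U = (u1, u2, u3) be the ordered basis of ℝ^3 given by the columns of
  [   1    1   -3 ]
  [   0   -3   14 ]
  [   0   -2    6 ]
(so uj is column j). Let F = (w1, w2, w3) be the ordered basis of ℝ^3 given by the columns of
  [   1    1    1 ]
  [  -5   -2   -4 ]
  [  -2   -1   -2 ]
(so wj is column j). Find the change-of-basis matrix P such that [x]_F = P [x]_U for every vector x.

[[0, -1, -2], [2, 0, 0], [-1, 2, -1]]

Let M have columns uj and N have columns wj. Then for every x, N [x]_F = x = M [x]_U, so P = N^(-1) M.
Since det N = -1, N^(-1) has integer entries; multiplying gives P = [[0, -1, -2], [2, 0, 0], [-1, 2, -1]].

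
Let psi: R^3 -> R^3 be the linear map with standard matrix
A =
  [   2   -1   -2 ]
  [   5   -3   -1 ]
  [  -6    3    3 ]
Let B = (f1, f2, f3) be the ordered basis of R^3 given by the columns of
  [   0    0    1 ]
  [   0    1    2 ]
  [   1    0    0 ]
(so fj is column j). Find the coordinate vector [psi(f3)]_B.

<0, -1, 0>

Compute psi(f3) = A f3 = <0, -1, 0> in standard coordinates.
Then write this in B-coordinates: solve for y in y_1 f1 + ... + y_3 f3 = <0, -1, 0>.
This gives y = <0, -1, 0>, which is column 3 of [psi]_B.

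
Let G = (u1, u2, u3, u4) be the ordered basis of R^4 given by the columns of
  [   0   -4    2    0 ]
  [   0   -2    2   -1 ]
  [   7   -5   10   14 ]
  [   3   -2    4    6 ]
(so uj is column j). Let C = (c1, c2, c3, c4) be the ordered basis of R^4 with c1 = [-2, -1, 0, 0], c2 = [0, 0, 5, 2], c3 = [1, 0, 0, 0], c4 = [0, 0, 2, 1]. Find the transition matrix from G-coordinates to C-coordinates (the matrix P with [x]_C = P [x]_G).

Column j of P is [uj]_C, since P maps G-coordinates to C-coordinates.
Expressing u1 in C: u1 = 0·c1 + c2 + 0·c3 + c4, so column 1 of P is [0, 1, 0, 1].
Doing the same for each uj gives P = [[0, 2, -2, 1], [1, -1, 2, 2], [0, 0, -2, 2], [1, 0, 0, 2]].

[[0, 2, -2, 1], [1, -1, 2, 2], [0, 0, -2, 2], [1, 0, 0, 2]]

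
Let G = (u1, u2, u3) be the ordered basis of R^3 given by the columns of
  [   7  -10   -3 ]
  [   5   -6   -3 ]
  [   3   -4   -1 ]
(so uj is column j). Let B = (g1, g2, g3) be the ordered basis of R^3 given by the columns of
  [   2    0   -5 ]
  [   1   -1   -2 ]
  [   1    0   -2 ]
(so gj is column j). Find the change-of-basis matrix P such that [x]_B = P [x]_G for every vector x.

[[1, 0, 1], [-2, 2, 2], [-1, 2, 1]]

Let M have columns uj and N have columns gj. Then for every x, N [x]_B = x = M [x]_G, so P = N^(-1) M.
Since det N = -1, N^(-1) has integer entries; multiplying gives P = [[1, 0, 1], [-2, 2, 2], [-1, 2, 1]].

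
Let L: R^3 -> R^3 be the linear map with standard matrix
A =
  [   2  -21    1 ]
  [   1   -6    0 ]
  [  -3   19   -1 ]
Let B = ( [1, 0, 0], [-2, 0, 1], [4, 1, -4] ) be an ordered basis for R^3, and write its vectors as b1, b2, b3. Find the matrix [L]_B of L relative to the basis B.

[[0, -1, -3], [1, -3, 3], [1, -2, -2]]

With P the matrix whose columns are b1, ..., b3, [L]_B = P^(-1) A P.
Column by column: L(b1) = A b1 = [2, 1, -3]; its B-coordinates [0, 1, 1] give column 1.
Continuing for each basis vector yields [L]_B = [[0, -1, -3], [1, -3, 3], [1, -2, -2]].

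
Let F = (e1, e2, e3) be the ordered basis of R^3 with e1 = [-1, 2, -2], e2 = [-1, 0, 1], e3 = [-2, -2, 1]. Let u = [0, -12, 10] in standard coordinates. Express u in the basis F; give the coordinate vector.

We seek scalars with c_1 e1 + ... + c_3 e3 = u; equivalently solve M c = u where the columns of M are e1, ..., e3.
Gaussian elimination on [M | u] yields c = (-4, 0, 2).
Check: -4e1 + 0·e2 + 2e3 = [0, -12, 10].

[-4, 0, 2]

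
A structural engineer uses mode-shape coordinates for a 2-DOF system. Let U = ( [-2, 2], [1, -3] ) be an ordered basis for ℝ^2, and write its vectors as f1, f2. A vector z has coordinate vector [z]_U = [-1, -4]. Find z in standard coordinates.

The coordinates say z = -f1 - 4f2; adding the scaled basis vectors gives [-2, 10].

[-2, 10]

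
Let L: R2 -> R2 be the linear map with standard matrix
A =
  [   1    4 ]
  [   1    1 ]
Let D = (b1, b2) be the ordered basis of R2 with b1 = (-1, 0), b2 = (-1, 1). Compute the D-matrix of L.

[[2, -3], [-1, 0]]

Let P have columns b1, b2. Then [L]_D = P^(-1) A P.
Here det P = -1, so P^(-1) is integer; computing A P first and then P^(-1)(A P) gives [[2, -3], [-1, 0]].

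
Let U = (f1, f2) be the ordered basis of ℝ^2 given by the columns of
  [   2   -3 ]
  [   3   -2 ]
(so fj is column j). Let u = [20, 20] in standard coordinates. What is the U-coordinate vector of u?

[4, -4]

[u]_U is the unique c with M c = u, where M has columns f1, f2.
System: 2c_1 - 3c_2 = 20, 3c_1 - 2c_2 = 20; solving gives c_1 = 4, c_2 = -4.
Check: 4f1 - 4f2 = [20, 20].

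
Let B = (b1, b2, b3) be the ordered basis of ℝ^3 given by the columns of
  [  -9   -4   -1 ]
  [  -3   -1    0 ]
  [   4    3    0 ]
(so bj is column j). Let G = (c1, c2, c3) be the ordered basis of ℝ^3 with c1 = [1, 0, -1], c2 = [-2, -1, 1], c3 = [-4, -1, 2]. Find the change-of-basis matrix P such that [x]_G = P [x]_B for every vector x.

Take x = bj: its B-coordinates are the j-th standard unit vector, so P e_j — column j of P — equals [bj]_G.
b1 = c1 + c2 + 2c3, giving column 1 = [1, 1, 2]; repeating for each j gives P = [[1, -2, 1], [1, 1, -1], [2, 0, 1]].

[[1, -2, 1], [1, 1, -1], [2, 0, 1]]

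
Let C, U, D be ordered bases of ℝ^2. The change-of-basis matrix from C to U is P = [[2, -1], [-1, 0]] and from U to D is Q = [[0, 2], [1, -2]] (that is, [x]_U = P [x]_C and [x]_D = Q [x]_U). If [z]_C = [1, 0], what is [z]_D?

Composing the changes, [z]_D = Q P [z]_C.
Q P = [[-2, 0], [4, -1]]; applying this to [1, 0] gives [-2, 4].

[-2, 4]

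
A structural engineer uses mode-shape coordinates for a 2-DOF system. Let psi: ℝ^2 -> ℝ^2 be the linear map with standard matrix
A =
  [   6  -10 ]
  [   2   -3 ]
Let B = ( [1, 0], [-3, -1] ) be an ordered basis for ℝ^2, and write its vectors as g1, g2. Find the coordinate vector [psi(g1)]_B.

[0, -2]

Column 1 of [psi]_B is the B-coordinate vector of psi(g1).
In standard coordinates psi(g1) = A g1 = [6, 2].
Converting to B: [6, 2] = 0·g1 - 2g2, so the coordinate vector is [0, -2].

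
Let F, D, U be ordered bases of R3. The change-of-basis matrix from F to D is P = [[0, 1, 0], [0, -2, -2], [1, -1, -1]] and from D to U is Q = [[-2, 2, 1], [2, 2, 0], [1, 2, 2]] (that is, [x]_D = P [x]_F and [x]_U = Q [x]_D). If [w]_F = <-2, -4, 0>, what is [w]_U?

Composing the changes, [w]_U = Q P [w]_F.
Q P = [[1, -7, -5], [0, -2, -4], [2, -5, -6]]; applying this to <-2, -4, 0> gives <26, 8, 16>.

<26, 8, 16>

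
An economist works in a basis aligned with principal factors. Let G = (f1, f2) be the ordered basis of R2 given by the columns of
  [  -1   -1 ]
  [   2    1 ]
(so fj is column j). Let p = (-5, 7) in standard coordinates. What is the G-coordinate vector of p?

(2, 3)

[p]_G is the unique c with M c = p, where M has columns f1, f2.
System: -c_1 - c_2 = -5, 2c_1 + c_2 = 7; solving gives c_1 = 2, c_2 = 3.
Check: 2f1 + 3f2 = (-5, 7).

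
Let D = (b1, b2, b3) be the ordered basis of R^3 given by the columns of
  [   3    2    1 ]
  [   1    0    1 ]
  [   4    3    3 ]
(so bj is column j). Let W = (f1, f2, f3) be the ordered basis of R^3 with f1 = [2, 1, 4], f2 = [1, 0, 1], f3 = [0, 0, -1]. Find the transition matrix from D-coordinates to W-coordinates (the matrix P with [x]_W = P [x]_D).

Take x = bj: its D-coordinates are the j-th standard unit vector, so P e_j — column j of P — equals [bj]_W.
b1 = f1 + f2 + f3, giving column 1 = [1, 1, 1]; repeating for each j gives P = [[1, 0, 1], [1, 2, -1], [1, -1, 0]].

[[1, 0, 1], [1, 2, -1], [1, -1, 0]]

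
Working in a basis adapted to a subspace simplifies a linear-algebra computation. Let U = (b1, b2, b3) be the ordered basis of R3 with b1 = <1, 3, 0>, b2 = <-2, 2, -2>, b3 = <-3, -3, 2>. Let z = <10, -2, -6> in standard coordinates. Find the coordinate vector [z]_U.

<-4, -1, -4>

We seek scalars with c_1 b1 + ... + c_3 b3 = z; equivalently solve M c = z where the columns of M are b1, ..., b3.
Solving this 3x3 system gives c = (-4, -1, -4).
Check: -4b1 - b2 - 4b3 = <10, -2, -6>.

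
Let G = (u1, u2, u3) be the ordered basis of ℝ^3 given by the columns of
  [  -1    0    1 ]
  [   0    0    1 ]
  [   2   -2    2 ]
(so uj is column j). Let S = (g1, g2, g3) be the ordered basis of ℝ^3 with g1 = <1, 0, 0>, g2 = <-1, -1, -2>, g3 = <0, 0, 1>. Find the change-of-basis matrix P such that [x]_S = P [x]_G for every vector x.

[[-1, 0, 0], [0, 0, -1], [2, -2, 0]]

Take x = uj: its G-coordinates are the j-th standard unit vector, so P e_j — column j of P — equals [uj]_S.
u1 = -g1 + 0·g2 + 2g3, giving column 1 = <-1, 0, 2>; repeating for each j gives P = [[-1, 0, 0], [0, 0, -1], [2, -2, 0]].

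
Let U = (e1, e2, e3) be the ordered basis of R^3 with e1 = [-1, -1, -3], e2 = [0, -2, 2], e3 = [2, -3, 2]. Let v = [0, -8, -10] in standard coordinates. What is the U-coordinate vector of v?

Write v = c_1 e1 + ... + c_3 e3 and solve for the c_i.
Solving this 3x3 system gives c = (4, -1, 2).
Check: 4e1 - e2 + 2e3 = [0, -8, -10].

[4, -1, 2]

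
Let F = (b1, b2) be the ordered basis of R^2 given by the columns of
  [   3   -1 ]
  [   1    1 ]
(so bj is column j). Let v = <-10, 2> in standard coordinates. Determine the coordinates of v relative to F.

Write v = c_1 b1 + c_2 b2 and solve for the c_i.
System: 3c_1 - c_2 = -10, c_1 + c_2 = 2; solving gives c_1 = -2, c_2 = 4.
Check: -2b1 + 4b2 = <-10, 2>.

<-2, 4>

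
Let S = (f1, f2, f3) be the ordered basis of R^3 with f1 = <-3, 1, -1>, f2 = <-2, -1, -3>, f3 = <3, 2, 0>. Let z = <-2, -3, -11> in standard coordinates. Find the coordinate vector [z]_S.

<-1, 4, 1>

Write z = c_1 f1 + ... + c_3 f3 and solve for the c_i.
Gaussian elimination on [M | z] yields c = (-1, 4, 1).
Check: -f1 + 4f2 + f3 = <-2, -3, -11>.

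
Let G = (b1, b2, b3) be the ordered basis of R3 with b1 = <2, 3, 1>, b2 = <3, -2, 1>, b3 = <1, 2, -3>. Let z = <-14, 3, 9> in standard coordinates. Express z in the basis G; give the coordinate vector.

<1, -4, -4>

Write z = c_1 b1 + ... + c_3 b3 and solve for the c_i.
Solving this 3x3 system gives c = (1, -4, -4).
Check: b1 - 4b2 - 4b3 = <-14, 3, 9>.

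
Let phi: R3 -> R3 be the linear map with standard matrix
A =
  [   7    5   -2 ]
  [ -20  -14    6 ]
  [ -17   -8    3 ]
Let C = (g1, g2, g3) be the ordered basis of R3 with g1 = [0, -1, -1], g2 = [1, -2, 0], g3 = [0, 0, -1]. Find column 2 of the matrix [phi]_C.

Column 2 of [phi]_C is the C-coordinate vector of phi(g2).
In standard coordinates phi(g2) = A g2 = [-3, 8, -1].
Converting to C: [-3, 8, -1] = -2g1 - 3g2 + 3g3, so the coordinate vector is [-2, -3, 3].

[-2, -3, 3]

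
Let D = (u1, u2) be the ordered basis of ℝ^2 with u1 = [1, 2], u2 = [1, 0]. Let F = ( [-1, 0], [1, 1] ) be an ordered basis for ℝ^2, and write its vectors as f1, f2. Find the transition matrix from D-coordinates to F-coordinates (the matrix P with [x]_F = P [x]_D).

Let M have columns uj and N have columns fj. Then for every x, N [x]_F = x = M [x]_D, so P = N^(-1) M.
Since det N = -1, N^(-1) has integer entries; multiplying gives P = [[1, -1], [2, 0]].

[[1, -1], [2, 0]]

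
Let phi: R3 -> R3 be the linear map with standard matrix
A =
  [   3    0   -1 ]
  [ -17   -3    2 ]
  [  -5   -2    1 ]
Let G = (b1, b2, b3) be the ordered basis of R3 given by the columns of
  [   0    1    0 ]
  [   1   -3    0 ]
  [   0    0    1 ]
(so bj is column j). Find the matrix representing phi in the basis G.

[[-3, 1, -1], [0, 3, -1], [-2, 1, 1]]

Let P have columns b1, ..., b3. Then [phi]_G = P^(-1) A P.
Here det P = -1, so P^(-1) is integer; computing A P first and then P^(-1)(A P) gives [[-3, 1, -1], [0, 3, -1], [-2, 1, 1]].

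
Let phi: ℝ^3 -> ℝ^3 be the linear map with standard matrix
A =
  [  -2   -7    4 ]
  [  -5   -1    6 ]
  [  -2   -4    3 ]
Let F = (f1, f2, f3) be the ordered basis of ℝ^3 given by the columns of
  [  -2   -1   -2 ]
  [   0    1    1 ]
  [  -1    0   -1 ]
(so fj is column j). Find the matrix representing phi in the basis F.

The j-th column of [phi]_F is [phi(fj)]_F.
phi(f1) = A f1 = <0, 4, 1> = -3f1 + 2f2 + 2f3, so column 1 is <-3, 2, 2>.
Repeating for f2, f3 and assembling the columns gives [[-3, -1, 1], [2, 1, 1], [2, 3, 2]].

[[-3, -1, 1], [2, 1, 1], [2, 3, 2]]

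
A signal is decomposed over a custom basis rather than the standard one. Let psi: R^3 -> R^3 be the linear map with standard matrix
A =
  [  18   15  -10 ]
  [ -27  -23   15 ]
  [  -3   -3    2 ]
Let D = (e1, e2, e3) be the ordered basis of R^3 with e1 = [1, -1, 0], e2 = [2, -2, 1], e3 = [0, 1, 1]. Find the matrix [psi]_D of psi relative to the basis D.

Let P have columns e1, ..., e3. Then [psi]_D = P^(-1) A P.
Here det P = -1, so P^(-1) is integer; computing A P first and then P^(-1)(A P) gives [[1, -2, 1], [1, -1, 2], [-1, 3, -3]].

[[1, -2, 1], [1, -1, 2], [-1, 3, -3]]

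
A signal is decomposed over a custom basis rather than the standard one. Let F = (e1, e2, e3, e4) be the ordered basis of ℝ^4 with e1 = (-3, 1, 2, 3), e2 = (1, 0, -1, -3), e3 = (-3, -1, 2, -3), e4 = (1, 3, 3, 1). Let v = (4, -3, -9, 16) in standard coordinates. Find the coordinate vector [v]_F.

(0, -3, -3, -2)

Write v = c_1 e1 + ... + c_4 e4 and solve for the c_i.
Row-reducing the augmented matrix [M | v] gives c = (0, -3, -3, -2).
Check: 0·e1 - 3e2 - 3e3 - 2e4 = (4, -3, -9, 16).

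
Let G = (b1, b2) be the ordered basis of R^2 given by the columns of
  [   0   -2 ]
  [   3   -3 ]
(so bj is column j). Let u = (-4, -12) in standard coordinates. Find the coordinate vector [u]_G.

[u]_G is the unique c with M c = u, where M has columns b1, b2.
System: 0c_1 - 2c_2 = -4, 3c_1 - 3c_2 = -12; solving gives c_1 = -2, c_2 = 2.
Check: -2b1 + 2b2 = (-4, -12).

(-2, 2)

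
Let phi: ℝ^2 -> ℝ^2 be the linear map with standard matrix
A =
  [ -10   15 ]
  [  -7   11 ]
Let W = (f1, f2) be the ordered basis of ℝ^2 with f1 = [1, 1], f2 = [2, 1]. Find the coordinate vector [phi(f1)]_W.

[3, 1]

Compute phi(f1) = A f1 = [5, 4] in standard coordinates.
Then write this in W-coordinates: solve for y in y_1 f1 + y_2 f2 = [5, 4].
This gives y = [3, 1], which is column 1 of [phi]_W.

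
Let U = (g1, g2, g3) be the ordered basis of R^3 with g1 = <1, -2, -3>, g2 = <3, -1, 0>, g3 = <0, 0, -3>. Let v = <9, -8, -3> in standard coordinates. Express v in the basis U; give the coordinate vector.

<3, 2, -2>

[v]_U is the unique c with M c = v, where M has columns g1, ..., g3.
Solving this 3x3 system gives c = (3, 2, -2).
Check: 3g1 + 2g2 - 2g3 = <9, -8, -3>.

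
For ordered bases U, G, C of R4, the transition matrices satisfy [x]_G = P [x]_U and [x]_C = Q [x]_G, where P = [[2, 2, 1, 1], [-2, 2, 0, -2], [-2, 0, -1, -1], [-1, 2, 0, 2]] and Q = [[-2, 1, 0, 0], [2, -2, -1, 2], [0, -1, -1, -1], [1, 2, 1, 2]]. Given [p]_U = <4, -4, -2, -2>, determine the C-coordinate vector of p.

Composing the changes, [p]_C = Q P [p]_U.
Q P = [[-6, -2, -2, -4], [8, 4, 3, 11], [5, -4, 1, 1], [-6, 10, 0, 0]]; applying this to <4, -4, -2, -2> gives <-4, -12, 32, -64>.

<-4, -12, 32, -64>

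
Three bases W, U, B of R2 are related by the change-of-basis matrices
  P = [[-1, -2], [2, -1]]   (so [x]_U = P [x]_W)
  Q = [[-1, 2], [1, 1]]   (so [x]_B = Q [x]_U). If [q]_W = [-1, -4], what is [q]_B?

First [q]_U = P [q]_W = [9, 2].
Then [q]_B = Q [q]_U = [-5, 11].

[-5, 11]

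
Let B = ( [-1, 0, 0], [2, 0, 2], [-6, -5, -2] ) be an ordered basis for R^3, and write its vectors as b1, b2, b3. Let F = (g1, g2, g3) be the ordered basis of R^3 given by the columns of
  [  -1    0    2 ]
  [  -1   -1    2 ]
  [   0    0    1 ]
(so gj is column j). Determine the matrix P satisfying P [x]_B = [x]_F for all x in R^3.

Let M have columns bj and N have columns gj. Then for every x, N [x]_F = x = M [x]_B, so P = N^(-1) M.
Since det N = 1, N^(-1) has integer entries; multiplying gives P = [[1, 2, 2], [-1, 2, -1], [0, 2, -2]].

[[1, 2, 2], [-1, 2, -1], [0, 2, -2]]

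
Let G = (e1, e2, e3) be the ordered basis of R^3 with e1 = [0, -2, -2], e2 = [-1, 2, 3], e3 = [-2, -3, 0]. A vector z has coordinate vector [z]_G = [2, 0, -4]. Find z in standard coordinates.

The coordinates say z = 2e1 + 0·e2 - 4e3; adding the scaled basis vectors gives [8, 8, -4].

[8, 8, -4]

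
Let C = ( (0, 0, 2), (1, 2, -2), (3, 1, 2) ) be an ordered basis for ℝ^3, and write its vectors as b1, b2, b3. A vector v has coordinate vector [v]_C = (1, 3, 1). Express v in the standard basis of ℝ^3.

The coordinates say v = b1 + 3b2 + b3; adding the scaled basis vectors gives (6, 7, -2).

(6, 7, -2)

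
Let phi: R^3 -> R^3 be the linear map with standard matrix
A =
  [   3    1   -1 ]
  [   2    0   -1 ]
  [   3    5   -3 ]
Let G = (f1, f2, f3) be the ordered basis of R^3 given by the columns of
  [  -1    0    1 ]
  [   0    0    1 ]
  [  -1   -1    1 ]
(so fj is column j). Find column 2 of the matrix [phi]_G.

[0, -2, 1]

Compute phi(f2) = A f2 = [1, 1, 3] in standard coordinates.
Then write this in G-coordinates: solve for y in y_1 f1 + ... + y_3 f3 = [1, 1, 3].
This gives y = [0, -2, 1], which is column 2 of [phi]_G.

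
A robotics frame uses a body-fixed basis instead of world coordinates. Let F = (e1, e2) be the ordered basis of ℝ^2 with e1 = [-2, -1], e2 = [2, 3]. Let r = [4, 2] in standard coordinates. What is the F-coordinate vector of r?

We seek scalars with c_1 e1 + c_2 e2 = r; equivalently solve M c = r where the columns of M are e1, e2.
System: -2c_1 + 2c_2 = 4, -c_1 + 3c_2 = 2; solving gives c_1 = -2, c_2 = 0.
Check: -2e1 + 0·e2 = [4, 2].

[-2, 0]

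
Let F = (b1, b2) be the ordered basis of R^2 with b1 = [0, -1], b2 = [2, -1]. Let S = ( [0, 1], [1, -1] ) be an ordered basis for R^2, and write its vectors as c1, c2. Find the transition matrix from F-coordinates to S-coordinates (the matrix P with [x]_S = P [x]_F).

[[-1, 1], [0, 2]]

Let M have columns bj and N have columns cj. Then for every x, N [x]_S = x = M [x]_F, so P = N^(-1) M.
Since det N = -1, N^(-1) has integer entries; multiplying gives P = [[-1, 1], [0, 2]].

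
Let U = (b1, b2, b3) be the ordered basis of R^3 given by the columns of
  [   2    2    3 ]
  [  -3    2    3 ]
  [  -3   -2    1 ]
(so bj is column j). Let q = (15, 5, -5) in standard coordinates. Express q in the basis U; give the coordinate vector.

(2, 1, 3)

Write q = c_1 b1 + ... + c_3 b3 and solve for the c_i.
Row-reducing the augmented matrix [M | q] gives c = (2, 1, 3).
Check: 2b1 + b2 + 3b3 = (15, 5, -5).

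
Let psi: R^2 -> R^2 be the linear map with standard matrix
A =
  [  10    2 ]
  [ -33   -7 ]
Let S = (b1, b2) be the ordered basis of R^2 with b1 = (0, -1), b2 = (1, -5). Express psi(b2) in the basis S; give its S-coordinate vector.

(-2, 0)

Column 2 of [psi]_S is the S-coordinate vector of psi(b2).
In standard coordinates psi(b2) = A b2 = (0, 2).
Converting to S: (0, 2) = -2b1 + 0·b2, so the coordinate vector is (-2, 0).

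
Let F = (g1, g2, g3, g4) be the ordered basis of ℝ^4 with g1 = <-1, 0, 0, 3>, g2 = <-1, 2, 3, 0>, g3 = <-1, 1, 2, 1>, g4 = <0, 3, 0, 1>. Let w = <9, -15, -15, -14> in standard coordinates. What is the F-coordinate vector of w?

<-3, -3, -3, -2>

[w]_F is the unique c with M c = w, where M has columns g1, ..., g4.
Solving this 4x4 system gives c = (-3, -3, -3, -2).
Check: -3g1 - 3g2 - 3g3 - 2g4 = <9, -15, -15, -14>.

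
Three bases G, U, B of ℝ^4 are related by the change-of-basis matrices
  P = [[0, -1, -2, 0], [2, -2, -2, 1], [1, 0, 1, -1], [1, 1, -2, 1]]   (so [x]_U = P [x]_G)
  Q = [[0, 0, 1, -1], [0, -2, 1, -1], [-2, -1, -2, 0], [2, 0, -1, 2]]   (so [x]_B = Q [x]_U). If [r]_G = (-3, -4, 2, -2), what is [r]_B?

Composing the changes, [r]_B = Q P [r]_G.
Q P = [[0, -1, 3, -2], [-4, 3, 7, -4], [-4, 4, 4, 1], [1, 0, -9, 3]]; applying this to (-3, -4, 2, -2) gives (14, 22, 2, -27).

(14, 22, 2, -27)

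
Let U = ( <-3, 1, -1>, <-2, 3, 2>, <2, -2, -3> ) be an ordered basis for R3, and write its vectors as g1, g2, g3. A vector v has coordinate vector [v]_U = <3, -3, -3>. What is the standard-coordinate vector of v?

By definition v = 3g1 - 3g2 - 3g3.
Summing componentwise gives <-9, 0, 0>.

<-9, 0, 0>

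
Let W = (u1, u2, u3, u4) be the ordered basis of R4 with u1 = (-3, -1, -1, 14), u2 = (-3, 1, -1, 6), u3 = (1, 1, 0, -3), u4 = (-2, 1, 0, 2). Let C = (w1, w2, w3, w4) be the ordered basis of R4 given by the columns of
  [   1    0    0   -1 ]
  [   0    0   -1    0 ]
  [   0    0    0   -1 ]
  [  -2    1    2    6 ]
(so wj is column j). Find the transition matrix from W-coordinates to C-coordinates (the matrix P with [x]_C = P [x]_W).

Column j of P is [uj]_C, since P maps W-coordinates to C-coordinates.
Expressing u1 in C: u1 = -2w1 + 2w2 + w3 + w4, so column 1 of P is (-2, 2, 1, 1).
Doing the same for each uj gives P = [[-2, -2, 1, -2], [2, -2, 1, 0], [1, -1, -1, -1], [1, 1, 0, 0]].

[[-2, -2, 1, -2], [2, -2, 1, 0], [1, -1, -1, -1], [1, 1, 0, 0]]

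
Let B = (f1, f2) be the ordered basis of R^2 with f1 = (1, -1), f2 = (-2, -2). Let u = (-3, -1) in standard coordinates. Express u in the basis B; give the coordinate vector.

(-1, 1)

We seek scalars with c_1 f1 + c_2 f2 = u; equivalently solve M c = u where the columns of M are f1, f2.
System: c_1 - 2c_2 = -3, -c_1 - 2c_2 = -1; solving gives c_1 = -1, c_2 = 1.
Check: -f1 + f2 = (-3, -1).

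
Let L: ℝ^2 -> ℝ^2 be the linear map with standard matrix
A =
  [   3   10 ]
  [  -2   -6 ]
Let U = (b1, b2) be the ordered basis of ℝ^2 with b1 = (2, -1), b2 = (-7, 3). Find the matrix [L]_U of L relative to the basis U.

[[-2, 1], [0, -1]]

The j-th column of [L]_U is [L(bj)]_U.
L(b1) = A b1 = (-4, 2) = -2b1 + 0·b2, so column 1 is (-2, 0).
Repeating for b2 and assembling the columns gives [[-2, 1], [0, -1]].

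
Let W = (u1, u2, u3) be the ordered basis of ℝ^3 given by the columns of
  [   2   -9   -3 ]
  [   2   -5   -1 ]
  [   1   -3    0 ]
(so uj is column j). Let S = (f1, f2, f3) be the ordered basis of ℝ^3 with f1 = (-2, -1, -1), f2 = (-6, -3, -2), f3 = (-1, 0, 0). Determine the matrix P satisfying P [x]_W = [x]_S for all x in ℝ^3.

[[1, -1, -2], [-1, 2, 1], [2, -1, 1]]

Take x = uj: its W-coordinates are the j-th standard unit vector, so P e_j — column j of P — equals [uj]_S.
u1 = f1 - f2 + 2f3, giving column 1 = (1, -1, 2); repeating for each j gives P = [[1, -1, -2], [-1, 2, 1], [2, -1, 1]].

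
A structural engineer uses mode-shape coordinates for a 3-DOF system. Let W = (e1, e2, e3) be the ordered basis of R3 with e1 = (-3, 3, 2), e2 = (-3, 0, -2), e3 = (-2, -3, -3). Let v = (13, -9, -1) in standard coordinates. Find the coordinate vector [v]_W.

(-2, -3, 1)

Write v = c_1 e1 + ... + c_3 e3 and solve for the c_i.
Solving this 3x3 system gives c = (-2, -3, 1).
Check: -2e1 - 3e2 + e3 = (13, -9, -1).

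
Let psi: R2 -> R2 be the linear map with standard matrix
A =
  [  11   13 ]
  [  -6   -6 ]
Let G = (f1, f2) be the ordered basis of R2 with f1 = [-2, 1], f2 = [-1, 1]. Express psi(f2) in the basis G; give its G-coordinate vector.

Column 2 of [psi]_G is the G-coordinate vector of psi(f2).
In standard coordinates psi(f2) = A f2 = [2, 0].
Converting to G: [2, 0] = -2f1 + 2f2, so the coordinate vector is [-2, 2].

[-2, 2]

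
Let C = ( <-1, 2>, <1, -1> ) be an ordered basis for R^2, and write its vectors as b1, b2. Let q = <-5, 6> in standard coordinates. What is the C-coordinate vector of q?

<1, -4>

[q]_C is the unique c with M c = q, where M has columns b1, b2.
System: -c_1 + c_2 = -5, 2c_1 - c_2 = 6; solving gives c_1 = 1, c_2 = -4.
Check: b1 - 4b2 = <-5, 6>.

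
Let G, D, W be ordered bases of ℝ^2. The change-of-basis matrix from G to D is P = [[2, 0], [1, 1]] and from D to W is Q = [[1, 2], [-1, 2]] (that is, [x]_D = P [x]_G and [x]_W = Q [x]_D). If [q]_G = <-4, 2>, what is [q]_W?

Apply P to get D-coordinates <-8, -2>, then Q to get W-coordinates.
The result is [q]_W = <-12, 4>.

<-12, 4>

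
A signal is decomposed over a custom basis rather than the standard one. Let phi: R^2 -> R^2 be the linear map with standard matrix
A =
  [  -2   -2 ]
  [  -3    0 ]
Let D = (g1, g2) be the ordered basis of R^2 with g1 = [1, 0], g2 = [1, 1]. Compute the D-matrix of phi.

With P the matrix whose columns are g1, g2, [phi]_D = P^(-1) A P.
Column by column: phi(g1) = A g1 = [-2, -3]; its D-coordinates [1, -3] give column 1.
Continuing for each basis vector yields [phi]_D = [[1, -1], [-3, -3]].

[[1, -1], [-3, -3]]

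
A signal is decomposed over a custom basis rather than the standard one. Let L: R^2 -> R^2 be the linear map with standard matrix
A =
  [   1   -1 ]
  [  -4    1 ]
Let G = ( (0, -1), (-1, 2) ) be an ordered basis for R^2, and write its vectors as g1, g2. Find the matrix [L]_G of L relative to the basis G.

Let P have columns g1, g2. Then [L]_G = P^(-1) A P.
Here det P = -1, so P^(-1) is integer; computing A P first and then P^(-1)(A P) gives [[-1, 0], [-1, 3]].

[[-1, 0], [-1, 3]]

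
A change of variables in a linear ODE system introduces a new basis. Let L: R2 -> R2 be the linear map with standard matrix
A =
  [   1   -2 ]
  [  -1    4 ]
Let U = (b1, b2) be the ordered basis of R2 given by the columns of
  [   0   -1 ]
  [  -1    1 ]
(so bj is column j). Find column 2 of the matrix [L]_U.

[-2, 3]

Compute L(b2) = A b2 = [-3, 5] in standard coordinates.
Then write this in U-coordinates: solve for y in y_1 b1 + y_2 b2 = [-3, 5].
This gives y = [-2, 3], which is column 2 of [L]_U.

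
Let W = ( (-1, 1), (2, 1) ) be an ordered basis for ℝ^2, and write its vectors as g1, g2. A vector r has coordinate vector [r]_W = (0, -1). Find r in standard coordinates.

(-2, -1)

The coordinates say r = 0·g1 - g2; adding the scaled basis vectors gives (-2, -1).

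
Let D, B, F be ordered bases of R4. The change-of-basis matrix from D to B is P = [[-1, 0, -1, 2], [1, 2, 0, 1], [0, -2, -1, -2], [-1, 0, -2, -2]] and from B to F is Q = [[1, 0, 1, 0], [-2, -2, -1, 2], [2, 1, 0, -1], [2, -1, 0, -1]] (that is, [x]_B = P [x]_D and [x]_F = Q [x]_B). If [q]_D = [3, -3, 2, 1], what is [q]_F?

[-1, -10, 1, 5]

First [q]_B = P [q]_D = [-3, -2, 2, -9].
Then [q]_F = Q [q]_B = [-1, -10, 1, 5].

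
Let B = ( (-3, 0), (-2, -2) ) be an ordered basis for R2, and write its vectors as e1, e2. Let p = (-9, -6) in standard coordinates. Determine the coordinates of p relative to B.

(1, 3)

We seek scalars with c_1 e1 + c_2 e2 = p; equivalently solve M c = p where the columns of M are e1, e2.
System: -3c_1 - 2c_2 = -9, 0c_1 - 2c_2 = -6; solving gives c_1 = 1, c_2 = 3.
Check: e1 + 3e2 = (-9, -6).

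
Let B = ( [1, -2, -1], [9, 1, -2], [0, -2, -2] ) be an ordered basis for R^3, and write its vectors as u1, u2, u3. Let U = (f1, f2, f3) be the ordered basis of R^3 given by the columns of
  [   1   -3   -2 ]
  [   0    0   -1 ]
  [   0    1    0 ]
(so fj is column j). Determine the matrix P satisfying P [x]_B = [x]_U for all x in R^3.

Let M have columns uj and N have columns fj. Then for every x, N [x]_U = x = M [x]_B, so P = N^(-1) M.
Since det N = 1, N^(-1) has integer entries; multiplying gives P = [[2, 1, -2], [-1, -2, -2], [2, -1, 2]].

[[2, 1, -2], [-1, -2, -2], [2, -1, 2]]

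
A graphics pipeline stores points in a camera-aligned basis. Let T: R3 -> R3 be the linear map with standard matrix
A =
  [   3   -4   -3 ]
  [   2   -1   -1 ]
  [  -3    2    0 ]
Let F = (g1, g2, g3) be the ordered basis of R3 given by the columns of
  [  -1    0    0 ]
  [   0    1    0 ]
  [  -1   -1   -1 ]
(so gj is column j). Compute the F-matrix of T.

[[0, 1, -3], [-1, 0, 1], [-2, -3, 2]]

Let P have columns g1, ..., g3. Then [T]_F = P^(-1) A P.
Here det P = 1, so P^(-1) is integer; computing A P first and then P^(-1)(A P) gives [[0, 1, -3], [-1, 0, 1], [-2, -3, 2]].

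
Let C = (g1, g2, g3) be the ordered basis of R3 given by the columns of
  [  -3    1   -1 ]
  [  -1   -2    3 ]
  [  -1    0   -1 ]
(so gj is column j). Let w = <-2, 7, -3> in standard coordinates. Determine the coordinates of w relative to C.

Write w = c_1 g1 + ... + c_3 g3 and solve for the c_i.
Row-reducing the augmented matrix [M | w] gives c = (0, 1, 3).
Check: 0·g1 + g2 + 3g3 = <-2, 7, -3>.

<0, 1, 3>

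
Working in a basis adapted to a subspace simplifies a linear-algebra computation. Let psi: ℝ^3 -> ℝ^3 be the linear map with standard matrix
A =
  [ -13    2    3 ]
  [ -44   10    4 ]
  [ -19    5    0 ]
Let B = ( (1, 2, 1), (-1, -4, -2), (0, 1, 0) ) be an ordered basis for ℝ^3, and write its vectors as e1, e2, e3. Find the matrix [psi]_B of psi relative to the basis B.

[[-3, -1, -1], [3, 0, -3], [-2, -2, 0]]

With P the matrix whose columns are e1, ..., e3, [psi]_B = P^(-1) A P.
Column by column: psi(e1) = A e1 = (-6, -20, -9); its B-coordinates (-3, 3, -2) give column 1.
Continuing for each basis vector yields [psi]_B = [[-3, -1, -1], [3, 0, -3], [-2, -2, 0]].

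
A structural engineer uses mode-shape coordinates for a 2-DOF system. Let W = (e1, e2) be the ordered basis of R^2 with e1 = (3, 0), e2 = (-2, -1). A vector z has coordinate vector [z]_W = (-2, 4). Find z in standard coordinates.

(-14, -4)

The coordinates say z = -2e1 + 4e2; adding the scaled basis vectors gives (-14, -4).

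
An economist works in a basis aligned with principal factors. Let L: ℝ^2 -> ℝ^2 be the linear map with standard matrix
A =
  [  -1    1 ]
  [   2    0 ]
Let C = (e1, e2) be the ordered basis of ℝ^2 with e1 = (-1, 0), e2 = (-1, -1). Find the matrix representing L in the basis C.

[[-3, -2], [2, 2]]

With P the matrix whose columns are e1, e2, [L]_C = P^(-1) A P.
Column by column: L(e1) = A e1 = (1, -2); its C-coordinates (-3, 2) give column 1.
Continuing for each basis vector yields [L]_C = [[-3, -2], [2, 2]].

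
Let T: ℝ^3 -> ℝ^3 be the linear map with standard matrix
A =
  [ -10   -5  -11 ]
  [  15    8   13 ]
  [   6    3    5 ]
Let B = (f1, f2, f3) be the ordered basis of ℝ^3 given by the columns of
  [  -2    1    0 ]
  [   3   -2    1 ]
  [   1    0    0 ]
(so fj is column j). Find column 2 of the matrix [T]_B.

Column 2 of [T]_B is the B-coordinate vector of T(f2).
In standard coordinates T(f2) = A f2 = <0, -1, 0>.
Converting to B: <0, -1, 0> = 0·f1 + 0·f2 - f3, so the coordinate vector is <0, 0, -1>.

<0, 0, -1>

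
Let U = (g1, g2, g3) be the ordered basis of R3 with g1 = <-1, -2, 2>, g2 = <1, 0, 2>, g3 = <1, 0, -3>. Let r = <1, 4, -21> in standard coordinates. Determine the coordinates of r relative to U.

We seek scalars with c_1 g1 + ... + c_3 g3 = r; equivalently solve M c = r where the columns of M are g1, ..., g3.
Solving this 3x3 system gives c = (-2, -4, 3).
Check: -2g1 - 4g2 + 3g3 = <1, 4, -21>.

<-2, -4, 3>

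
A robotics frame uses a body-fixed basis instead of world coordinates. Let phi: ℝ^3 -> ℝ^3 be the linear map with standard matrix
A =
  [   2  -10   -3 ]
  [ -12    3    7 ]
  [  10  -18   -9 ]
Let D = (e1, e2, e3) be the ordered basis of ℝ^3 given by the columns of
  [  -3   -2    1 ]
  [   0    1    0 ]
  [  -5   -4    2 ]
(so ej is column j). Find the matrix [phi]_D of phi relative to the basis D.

Let P have columns e1, ..., e3. Then [phi]_D = P^(-1) A P.
Here det P = -1, so P^(-1) is integer; computing A P first and then P^(-1)(A P) gives [[-3, 2, 0], [1, -1, 2], [2, 2, 0]].

[[-3, 2, 0], [1, -1, 2], [2, 2, 0]]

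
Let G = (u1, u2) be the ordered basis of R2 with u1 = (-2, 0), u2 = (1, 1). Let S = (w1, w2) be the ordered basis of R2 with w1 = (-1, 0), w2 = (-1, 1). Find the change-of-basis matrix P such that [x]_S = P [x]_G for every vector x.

[[2, -2], [0, 1]]

Column j of P is [uj]_S, since P maps G-coordinates to S-coordinates.
Expressing u1 in S: u1 = 2w1 + 0·w2, so column 1 of P is (2, 0).
Doing the same for each uj gives P = [[2, -2], [0, 1]].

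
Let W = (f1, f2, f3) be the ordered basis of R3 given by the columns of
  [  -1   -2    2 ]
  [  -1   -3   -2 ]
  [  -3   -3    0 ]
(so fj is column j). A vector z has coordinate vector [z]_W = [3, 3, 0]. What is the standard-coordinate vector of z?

z = M [z]_W, where M has columns f1, ..., f3.
Carrying out the matrix-vector product, z = [-9, -12, -18].

[-9, -12, -18]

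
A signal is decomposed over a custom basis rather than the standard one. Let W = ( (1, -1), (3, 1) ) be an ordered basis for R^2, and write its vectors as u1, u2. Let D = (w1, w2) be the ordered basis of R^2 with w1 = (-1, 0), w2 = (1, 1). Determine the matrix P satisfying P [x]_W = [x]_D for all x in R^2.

[[-2, -2], [-1, 1]]

Take x = uj: its W-coordinates are the j-th standard unit vector, so P e_j — column j of P — equals [uj]_D.
u1 = -2w1 - w2, giving column 1 = (-2, -1); repeating for each j gives P = [[-2, -2], [-1, 1]].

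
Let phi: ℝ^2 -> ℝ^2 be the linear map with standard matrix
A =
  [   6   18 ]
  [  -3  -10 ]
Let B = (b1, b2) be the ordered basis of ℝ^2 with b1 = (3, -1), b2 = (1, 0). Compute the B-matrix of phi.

With P the matrix whose columns are b1, b2, [phi]_B = P^(-1) A P.
Column by column: phi(b1) = A b1 = (0, 1); its B-coordinates (-1, 3) give column 1.
Continuing for each basis vector yields [phi]_B = [[-1, 3], [3, -3]].

[[-1, 3], [3, -3]]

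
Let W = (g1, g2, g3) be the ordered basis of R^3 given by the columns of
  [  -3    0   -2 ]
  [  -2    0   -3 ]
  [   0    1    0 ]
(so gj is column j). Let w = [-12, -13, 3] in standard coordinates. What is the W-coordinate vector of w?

Write w = c_1 g1 + ... + c_3 g3 and solve for the c_i.
Solving this 3x3 system gives c = (2, 3, 3).
Check: 2g1 + 3g2 + 3g3 = [-12, -13, 3].

[2, 3, 3]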